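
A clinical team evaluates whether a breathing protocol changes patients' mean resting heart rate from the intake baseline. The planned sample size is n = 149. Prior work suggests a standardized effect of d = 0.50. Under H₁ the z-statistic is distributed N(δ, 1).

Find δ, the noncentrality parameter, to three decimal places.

The noncentrality parameter scales effect size by the design's sample-size factor: δ = d·√n = 0.50 × √149 = 6.1033

δ ≈ 6.103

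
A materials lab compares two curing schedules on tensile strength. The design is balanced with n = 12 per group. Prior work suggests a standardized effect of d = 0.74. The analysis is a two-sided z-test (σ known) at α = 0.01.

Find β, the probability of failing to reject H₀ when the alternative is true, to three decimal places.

β ≈ 0.777

Noncentrality parameter: δ = d·√(n/2) = 0.74 × √(12/2) = 1.8126
Critical value for a two-sided test at α = 0.01: z_{α/2} = 2.576.
Power = Φ(δ − 2.576) + Φ(−δ − 2.576) = Φ(-0.763) + Φ(-4.388) = 0.2227 + 0.0000 = 0.2227.
Type II error: β = 1 − power = 1 − 0.2227 = 0.7773.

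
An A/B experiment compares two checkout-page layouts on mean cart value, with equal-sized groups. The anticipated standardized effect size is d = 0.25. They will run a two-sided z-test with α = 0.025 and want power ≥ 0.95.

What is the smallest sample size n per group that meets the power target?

Set Φ(δ − 2.241) = 0.95; then δ − 2.241 = Φ⁻¹(0.95) = 1.645, giving δ = 3.886.
(For δ > 0 the lower-tail rejection region contributes negligibly to power, so the one-term inversion is standard.)
δ = d·√(n/2) ⇒ n = 2(δ/d)² = 2 × (3.886 / 0.25)² = 483.30.
Round up to the next whole unit.

n = 484 per group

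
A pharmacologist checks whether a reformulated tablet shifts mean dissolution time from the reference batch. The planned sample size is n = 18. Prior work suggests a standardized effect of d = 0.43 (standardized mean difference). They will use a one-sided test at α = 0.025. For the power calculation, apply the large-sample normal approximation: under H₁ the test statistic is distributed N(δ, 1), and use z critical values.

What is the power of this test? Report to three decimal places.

Noncentrality parameter: δ = d·√n = 0.43 × √18 = 1.8243
Critical value for a one-sided test at α = 0.025: z_α = 1.960.
Power = P(Z > 1.960 − δ) = Φ(-0.136) = 0.4461.

Power ≈ 0.446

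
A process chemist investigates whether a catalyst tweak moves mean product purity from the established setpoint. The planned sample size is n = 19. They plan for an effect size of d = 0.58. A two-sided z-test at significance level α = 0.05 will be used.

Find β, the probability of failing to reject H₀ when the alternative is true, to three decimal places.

Noncentrality parameter: δ = d·√n = 0.58 × √19 = 2.5282
Critical value for a two-sided test at α = 0.05: z_{α/2} = 1.960.
Power = Φ(δ − 1.960) + Φ(−δ − 1.960) = Φ(0.568) + Φ(-4.488) = 0.7150 + 0.0000 = 0.7151.
Type II error: β = 1 − power = 1 − 0.7151 = 0.2849.

β ≈ 0.285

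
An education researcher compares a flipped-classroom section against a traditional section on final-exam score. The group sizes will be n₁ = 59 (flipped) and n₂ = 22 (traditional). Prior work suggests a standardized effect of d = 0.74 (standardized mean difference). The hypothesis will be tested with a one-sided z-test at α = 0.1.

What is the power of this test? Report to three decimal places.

Noncentrality parameter: δ = d / √(1/n₁ + 1/n₂) = 0.74 / √(1/59 + 1/22) = 2.9623
One-sided α = 0.1 → critical value z_{0.1} = 1.282.
Power = P(Z > 1.282 − δ) = Φ(1.681) = 0.9536.

Power ≈ 0.954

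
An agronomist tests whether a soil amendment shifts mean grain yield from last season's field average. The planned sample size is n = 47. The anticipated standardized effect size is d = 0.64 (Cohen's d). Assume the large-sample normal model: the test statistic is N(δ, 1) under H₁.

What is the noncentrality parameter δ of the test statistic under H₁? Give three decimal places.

δ = d·√n = 0.64 × √47 = 4.3876

δ ≈ 4.388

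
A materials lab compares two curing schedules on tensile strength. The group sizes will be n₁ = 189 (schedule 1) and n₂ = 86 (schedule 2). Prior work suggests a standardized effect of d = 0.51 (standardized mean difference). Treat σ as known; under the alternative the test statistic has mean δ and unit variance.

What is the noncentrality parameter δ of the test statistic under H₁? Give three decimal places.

δ ≈ 3.921

δ = d / √(1/n₁ + 1/n₂) = 0.51 / √(1/189 + 1/86) = 3.9209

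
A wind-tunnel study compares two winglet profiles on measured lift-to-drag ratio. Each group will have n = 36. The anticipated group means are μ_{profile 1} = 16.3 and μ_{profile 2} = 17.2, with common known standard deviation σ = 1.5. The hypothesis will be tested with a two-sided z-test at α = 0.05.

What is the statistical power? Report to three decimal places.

Power ≈ 0.721

Standardized effect: d = |μ_{profile 1} − μ_{profile 2}| / σ = |16.3 − 17.2| / 1.5 = 0.6000
Noncentrality parameter: δ = d·√(n/2) = 0.6000 × √(36/2) = 2.5456
Two-sided α = 0.05 → critical value z_{0.025} = 1.960.
Power = Φ(δ − 1.960) + Φ(−δ − 1.960) = Φ(0.586) + Φ(-4.506) = 0.7209 + 0.0000 = 0.7209.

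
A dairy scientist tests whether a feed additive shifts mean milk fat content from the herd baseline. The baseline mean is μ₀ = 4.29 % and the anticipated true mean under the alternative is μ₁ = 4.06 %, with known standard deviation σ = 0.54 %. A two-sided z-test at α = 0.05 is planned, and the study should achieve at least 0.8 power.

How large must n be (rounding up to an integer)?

Standardized effect: d = |μ₁ − μ₀| / σ = |4.06 − 4.29| / 0.54 = 0.4259
For power 0.8 need Φ(δ − z_{0.025}) = 0.8, so δ = z_{0.025} + z_{0.20} = 1.960 + 0.842 = 2.802.
(For δ > 0 the lower-tail rejection region contributes negligibly to power, so the one-term inversion is standard.)
δ = d·√n ⇒ n = (δ/d)² = (2.802 / 0.4259)² = 43.27.
Rounding up, n = 44.

n = 44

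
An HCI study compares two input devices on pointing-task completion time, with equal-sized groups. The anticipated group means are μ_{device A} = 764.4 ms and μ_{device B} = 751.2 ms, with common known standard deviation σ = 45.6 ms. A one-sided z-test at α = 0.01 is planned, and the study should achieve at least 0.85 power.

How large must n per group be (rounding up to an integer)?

n = 270 per group

Standardized effect: d = |μ_{device A} − μ_{device B}| / σ = |764.4 − 751.2| / 45.6 = 0.2895
Set Φ(δ − 2.326) = 0.85; then δ − 2.326 = Φ⁻¹(0.85) = 1.036, giving δ = 3.363.
δ = d·√(n/2) ⇒ n = 2(δ/d)² = 2 × (3.363 / 0.2895)² = 269.90.
Round up to the next whole unit.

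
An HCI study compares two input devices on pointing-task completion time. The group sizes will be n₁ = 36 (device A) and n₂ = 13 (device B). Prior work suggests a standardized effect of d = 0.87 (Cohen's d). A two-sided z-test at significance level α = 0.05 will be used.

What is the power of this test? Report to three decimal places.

Power ≈ 0.767

Noncentrality parameter: δ = d / √(1/n₁ + 1/n₂) = 0.87 / √(1/36 + 1/13) = 2.6887
Critical value for a two-sided test at α = 0.05: z_{α/2} = 1.960.
Power = Φ(δ − 1.960) + Φ(−δ − 1.960) = Φ(0.729) + Φ(-4.649) = 0.7669 + 0.0000 = 0.7669.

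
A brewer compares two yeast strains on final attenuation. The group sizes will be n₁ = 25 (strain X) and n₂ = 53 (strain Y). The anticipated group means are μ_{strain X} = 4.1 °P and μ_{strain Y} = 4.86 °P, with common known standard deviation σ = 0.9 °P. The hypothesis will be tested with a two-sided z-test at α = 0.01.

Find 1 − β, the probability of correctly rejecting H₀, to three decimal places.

Standardized effect: d = |μ_{strain X} − μ_{strain Y}| / σ = |4.1 − 4.86| / 0.9 = 0.8444
Noncentrality parameter: δ = d / √(1/n₁ + 1/n₂) = 0.8444 / √(1/25 + 1/53) = 3.4804
Two-sided α = 0.01 → critical value z_{0.005} = 2.576.
Power = Φ(δ − 2.576) + Φ(−δ − 2.576) = Φ(0.905) + Φ(-6.056) = 0.8172 + 0.0000 = 0.8172.

Power ≈ 0.817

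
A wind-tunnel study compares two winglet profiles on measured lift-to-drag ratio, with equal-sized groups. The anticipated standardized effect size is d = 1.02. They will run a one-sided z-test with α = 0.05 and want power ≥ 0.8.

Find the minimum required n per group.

For power 0.8 need Φ(δ − z_{0.05}) = 0.8, so δ = z_{0.05} + z_{0.20} = 1.645 + 0.842 = 2.486.
δ = d·√(n/2) ⇒ n = 2(δ/d)² = 2 × (2.486 / 1.02)² = 11.88.
Rounding up, n = 12 per group.

n = 12 per group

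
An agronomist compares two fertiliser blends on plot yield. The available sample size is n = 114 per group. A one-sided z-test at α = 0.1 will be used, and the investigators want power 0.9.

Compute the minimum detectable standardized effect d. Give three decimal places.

d ≈ 0.339

Required noncentrality: δ = z_{0.1} + z_{0.10} = 1.282 + 1.282 = 2.563.
δ = d·√(n/2) ⇒ d = δ/√(n/2) = 2.563/√(114/2) = 0.3395.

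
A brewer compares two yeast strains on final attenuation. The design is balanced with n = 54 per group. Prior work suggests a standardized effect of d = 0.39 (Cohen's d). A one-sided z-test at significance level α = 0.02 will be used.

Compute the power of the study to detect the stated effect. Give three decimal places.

Noncentrality parameter: λ = d·√(n/2) = 0.39 × √(54/2) = 2.0265
One-sided α = 0.02 → critical value z_{0.02} = 2.054.
Power = P(Z > 2.054 − λ) = Φ(-0.027) = 0.4891.

Power ≈ 0.489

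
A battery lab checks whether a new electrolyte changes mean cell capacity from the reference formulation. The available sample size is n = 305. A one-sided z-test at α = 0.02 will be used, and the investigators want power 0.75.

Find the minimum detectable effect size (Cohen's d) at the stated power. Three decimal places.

d ≈ 0.156

Need Φ(δ − 2.054) = 0.75, so δ = 2.054 + 0.674 = 2.728.
δ = d·√n ⇒ d = δ/√n = 2.728/√305 = 0.1562.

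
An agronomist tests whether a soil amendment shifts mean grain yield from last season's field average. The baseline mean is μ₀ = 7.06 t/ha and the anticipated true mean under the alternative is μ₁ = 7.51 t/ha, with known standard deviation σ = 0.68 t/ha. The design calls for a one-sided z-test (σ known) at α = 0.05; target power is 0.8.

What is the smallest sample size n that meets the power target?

Standardized effect: d = |μ₁ − μ₀| / σ = |7.51 − 7.06| / 0.68 = 0.6618
Set Φ(δ − 1.645) = 0.8; then δ − 1.645 = Φ⁻¹(0.8) = 0.842, giving δ = 2.486.
δ = d·√n ⇒ n = (δ/d)² = (2.486 / 0.6618)² = 14.12.
Round up to the next whole unit.

n = 15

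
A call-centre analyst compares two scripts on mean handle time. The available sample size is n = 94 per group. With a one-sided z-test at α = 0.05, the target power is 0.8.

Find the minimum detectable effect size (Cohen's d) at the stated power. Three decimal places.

d ≈ 0.363

Required noncentrality: δ = z_{0.05} + z_{0.20} = 1.645 + 0.842 = 2.486.
δ = d·√(n/2) ⇒ d = δ/√(n/2) = 2.486/√(94/2) = 0.3627.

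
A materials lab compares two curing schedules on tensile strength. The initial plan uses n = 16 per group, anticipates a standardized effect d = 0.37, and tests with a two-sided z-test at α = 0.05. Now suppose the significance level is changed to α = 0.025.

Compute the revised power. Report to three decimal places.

δ = d·√(n/2) = 0.37 × √(16/2) = 1.0465 (unchanged). New critical value: z_{0.0125} = 2.241.
Revised power = Φ(δ − 2.241) + Φ(−δ − 2.241) = Φ(-1.195) + Φ(-3.288) = 0.1161 + 0.0005 = 0.1166.

Power ≈ 0.117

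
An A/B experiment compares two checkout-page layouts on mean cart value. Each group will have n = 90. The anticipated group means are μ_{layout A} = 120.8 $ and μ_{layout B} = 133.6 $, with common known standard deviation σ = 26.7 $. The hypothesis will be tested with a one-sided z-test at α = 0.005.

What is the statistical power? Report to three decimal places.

Standardized effect: d = |μ_{layout A} − μ_{layout B}| / σ = |120.8 − 133.6| / 26.7 = 0.4794
Noncentrality parameter: δ = d·√(n/2) = 0.4794 × √(90/2) = 3.2159
One-sided α = 0.005 → critical value z_{0.005} = 2.576.
Power = P(Z > 2.576 − δ) = Φ(0.640) = 0.7389.

Power ≈ 0.739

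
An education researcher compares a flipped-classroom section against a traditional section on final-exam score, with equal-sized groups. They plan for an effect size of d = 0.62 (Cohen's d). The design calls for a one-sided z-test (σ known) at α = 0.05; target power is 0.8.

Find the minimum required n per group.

For power 0.8 need Φ(δ − z_{0.05}) = 0.8, so δ = z_{0.05} + z_{0.20} = 1.645 + 0.842 = 2.486.
δ = d·√(n/2) ⇒ n = 2(δ/d)² = 2 × (2.486 / 0.62)² = 32.17.
Rounding up, n = 33 per group.

n = 33 per group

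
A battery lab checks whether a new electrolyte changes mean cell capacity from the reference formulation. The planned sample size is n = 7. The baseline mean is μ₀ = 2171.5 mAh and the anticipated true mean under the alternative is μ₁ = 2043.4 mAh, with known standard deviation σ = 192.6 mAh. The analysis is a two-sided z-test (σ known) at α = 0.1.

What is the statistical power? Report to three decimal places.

Standardized effect: d = |μ₁ − μ₀| / σ = |2043.4 − 2171.5| / 192.6 = 0.6651
Noncentrality parameter: δ = d·√n = 0.6651 × √7 = 1.7597
Critical value for a two-sided test at α = 0.1: z_{α/2} = 1.645.
Power = Φ(δ − 1.645) + Φ(−δ − 1.645) = Φ(0.115) + Φ(-3.405) = 0.5457 + 0.0003 = 0.5461.

Power ≈ 0.546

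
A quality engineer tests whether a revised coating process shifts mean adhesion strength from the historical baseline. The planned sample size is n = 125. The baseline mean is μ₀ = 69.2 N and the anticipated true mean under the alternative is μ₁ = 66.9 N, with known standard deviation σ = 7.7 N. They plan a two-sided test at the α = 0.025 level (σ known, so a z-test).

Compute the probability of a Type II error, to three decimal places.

Standardized effect: d = |μ₁ − μ₀| / σ = |66.9 − 69.2| / 7.7 = 0.2987
Noncentrality parameter: λ = d·√n = 0.2987 × √125 = 3.3396
Two-sided α = 0.025 → critical value z_{0.0125} = 2.241.
Power = Φ(λ − 2.241) + Φ(−λ − 2.241) = Φ(1.098) + Φ(-5.581) = 0.8639 + 0.0000 = 0.8639.
Type II error: β = 1 − power = 1 − 0.8639 = 0.1361.

β ≈ 0.136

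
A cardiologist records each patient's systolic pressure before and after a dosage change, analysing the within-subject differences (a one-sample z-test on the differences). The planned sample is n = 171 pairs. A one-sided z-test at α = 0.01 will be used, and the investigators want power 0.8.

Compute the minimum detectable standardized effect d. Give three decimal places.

Required noncentrality: δ = z_{0.01} + z_{0.20} = 2.326 + 0.842 = 3.168.
δ = d·√n ⇒ d = δ/√n = 3.168/√171 = 0.2423.

d ≈ 0.242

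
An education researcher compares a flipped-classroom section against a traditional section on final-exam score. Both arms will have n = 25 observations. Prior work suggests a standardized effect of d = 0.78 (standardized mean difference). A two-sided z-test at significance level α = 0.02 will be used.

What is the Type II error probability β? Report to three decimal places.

Noncentrality parameter: δ = d·√(n/2) = 0.78 × √(25/2) = 2.7577
Two-sided α = 0.02 → critical value z_{0.01} = 2.326.
Power = Φ(δ − 2.326) + Φ(−δ − 2.326) = Φ(0.431) + Φ(-5.084) = 0.6669 + 0.0000 = 0.6669.
Type II error: β = 1 − power = 1 − 0.6669 = 0.3331.

β ≈ 0.333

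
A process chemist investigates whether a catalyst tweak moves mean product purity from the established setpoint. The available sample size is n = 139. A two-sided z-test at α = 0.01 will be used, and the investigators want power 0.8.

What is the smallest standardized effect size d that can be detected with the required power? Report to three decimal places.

Need Φ(δ − 2.576) = 0.8, so δ = 2.576 + 0.842 = 3.417.
(The second rejection-region term Φ(−δ − z_{α/2}) is negligible and dropped.)
δ = d·√n ⇒ d = δ/√n = 3.417/√139 = 0.2899.

d ≈ 0.290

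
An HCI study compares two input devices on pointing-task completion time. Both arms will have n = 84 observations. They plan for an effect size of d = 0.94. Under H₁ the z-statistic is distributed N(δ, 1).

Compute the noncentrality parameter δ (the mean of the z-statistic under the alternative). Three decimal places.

δ = d·√(n/2) = 0.94 × √(84/2) = 6.0919

δ ≈ 6.092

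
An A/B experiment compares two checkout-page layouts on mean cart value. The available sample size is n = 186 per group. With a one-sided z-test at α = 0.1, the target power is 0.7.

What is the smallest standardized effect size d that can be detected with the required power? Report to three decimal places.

d ≈ 0.187

Need Φ(δ − 1.282) = 0.7, so δ = 1.282 + 0.524 = 1.806.
δ = d·√(n/2) ⇒ d = δ/√(n/2) = 1.806/√(186/2) = 0.1873.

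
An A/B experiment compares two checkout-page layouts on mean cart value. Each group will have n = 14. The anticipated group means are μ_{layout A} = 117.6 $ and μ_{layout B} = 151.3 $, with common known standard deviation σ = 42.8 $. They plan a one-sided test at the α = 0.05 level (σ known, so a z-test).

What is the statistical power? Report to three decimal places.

Power ≈ 0.669

Standardized effect: d = |μ_{layout A} − μ_{layout B}| / σ = |117.6 − 151.3| / 42.8 = 0.7874
Noncentrality parameter: δ = d·√(n/2) = 0.7874 × √(14/2) = 2.0832
Critical value for a one-sided test at α = 0.05: z_α = 1.645.
Power = Φ(δ − 1.645) = Φ(0.438) = 0.6694.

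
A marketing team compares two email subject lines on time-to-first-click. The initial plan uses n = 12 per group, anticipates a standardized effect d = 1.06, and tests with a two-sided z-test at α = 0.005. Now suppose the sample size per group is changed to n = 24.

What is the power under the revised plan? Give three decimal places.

With n = 24 per group: δ = d·√(n/2) = 1.06 × √(24/2) = 3.6719. Critical value z_{0.0025} = 2.807.
Revised power = Φ(δ − 2.807) + Φ(−δ − 2.807) = Φ(0.865) + Φ(-6.479) = 0.8065 + 0.0000 = 0.8065.

Power ≈ 0.806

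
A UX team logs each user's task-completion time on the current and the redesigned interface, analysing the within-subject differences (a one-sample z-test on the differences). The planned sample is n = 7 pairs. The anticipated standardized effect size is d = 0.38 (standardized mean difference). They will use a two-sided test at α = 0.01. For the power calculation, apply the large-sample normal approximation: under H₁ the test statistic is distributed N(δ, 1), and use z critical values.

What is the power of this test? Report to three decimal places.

Power ≈ 0.058

Noncentrality parameter: δ = d·√n = 0.38 × √7 = 1.0054
Two-sided α = 0.01 → critical value z_{0.005} = 2.576.
Power = Φ(δ − 2.576) + Φ(−δ − 2.576) = Φ(-1.570) + Φ(-3.581) = 0.0582 + 0.0002 = 0.0583.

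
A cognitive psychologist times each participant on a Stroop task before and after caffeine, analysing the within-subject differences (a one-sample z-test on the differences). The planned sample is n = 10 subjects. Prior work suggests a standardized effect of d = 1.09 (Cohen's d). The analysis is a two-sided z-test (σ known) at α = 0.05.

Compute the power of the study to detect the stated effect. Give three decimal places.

Noncentrality parameter: δ = d·√n = 1.09 × √10 = 3.4469
Two-sided α = 0.05 → critical value z_{0.025} = 1.960.
Power = Φ(δ − 1.960) + Φ(−δ − 1.960) = Φ(1.487) + Φ(-5.407) = 0.9315 + 0.0000 = 0.9315.

Power ≈ 0.931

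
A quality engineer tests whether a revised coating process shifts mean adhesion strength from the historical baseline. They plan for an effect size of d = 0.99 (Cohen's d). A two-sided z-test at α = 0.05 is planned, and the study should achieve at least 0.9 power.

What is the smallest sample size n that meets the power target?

Set Φ(δ − 1.960) = 0.9; then δ − 1.960 = Φ⁻¹(0.9) = 1.282, giving δ = 3.242.
(The Φ(−δ − z_{α/2}) term is vanishingly small for δ > 0 and is dropped in the standard sample-size formula.)
δ = d·√n ⇒ n = (δ/d)² = (3.242 / 0.99)² = 10.72.
Rounding up, n = 11.

n = 11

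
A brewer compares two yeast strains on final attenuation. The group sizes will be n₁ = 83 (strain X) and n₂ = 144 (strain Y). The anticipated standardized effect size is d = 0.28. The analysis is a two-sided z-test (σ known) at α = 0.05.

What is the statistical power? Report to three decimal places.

Power ≈ 0.529

Noncentrality parameter: δ = d / √(1/n₁ + 1/n₂) = 0.28 / √(1/83 + 1/144) = 2.0317
Two-sided α = 0.05 → critical value z_{0.025} = 1.960.
Power = Φ(δ − 1.960) + Φ(−δ − 1.960) = Φ(0.072) + Φ(-3.992) = 0.5286 + 0.0000 = 0.5286.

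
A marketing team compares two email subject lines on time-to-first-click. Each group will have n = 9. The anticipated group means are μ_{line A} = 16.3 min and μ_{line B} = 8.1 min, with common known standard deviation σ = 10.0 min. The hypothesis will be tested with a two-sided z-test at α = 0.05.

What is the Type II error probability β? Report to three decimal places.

Standardized effect: d = |μ_{line A} − μ_{line B}| / σ = |16.3 − 8.1| / 10.0 = 0.8200
Noncentrality parameter: λ = d·√(n/2) = 0.8200 × √(9/2) = 1.7395
Two-sided α = 0.05 → critical value z_{0.025} = 1.960.
Power = Φ(λ − 1.960) + Φ(−λ − 1.960) = Φ(-0.220) + Φ(-3.699) = 0.4127 + 0.0001 = 0.4129.
Type II error: β = 1 − power = 1 − 0.4129 = 0.5871.

β ≈ 0.587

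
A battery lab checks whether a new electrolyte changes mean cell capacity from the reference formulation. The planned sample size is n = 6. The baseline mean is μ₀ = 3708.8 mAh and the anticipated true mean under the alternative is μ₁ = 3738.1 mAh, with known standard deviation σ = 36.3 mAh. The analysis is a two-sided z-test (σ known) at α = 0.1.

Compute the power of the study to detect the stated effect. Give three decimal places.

Standardized effect: d = |μ₁ − μ₀| / σ = |3738.1 − 3708.8| / 36.3 = 0.8072
Noncentrality parameter: δ = d·√n = 0.8072 × √6 = 1.9771
Two-sided α = 0.1 → critical value z_{0.05} = 1.645.
Power = Φ(δ − 1.645) + Φ(−δ − 1.645) = Φ(0.332) + Φ(-3.622) = 0.6302 + 0.0001 = 0.6303.

Power ≈ 0.630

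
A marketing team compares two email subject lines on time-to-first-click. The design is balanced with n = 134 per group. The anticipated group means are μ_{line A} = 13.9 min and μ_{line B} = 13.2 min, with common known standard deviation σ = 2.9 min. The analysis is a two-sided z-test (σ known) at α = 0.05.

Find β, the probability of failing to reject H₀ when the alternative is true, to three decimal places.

Standardized effect: d = |μ_{line A} − μ_{line B}| / σ = |13.9 − 13.2| / 2.9 = 0.2414
Noncentrality parameter: δ = d·√(n/2) = 0.2414 × √(134/2) = 1.9758
Critical value for a two-sided test at α = 0.05: z_{α/2} = 1.960.
Power = Φ(δ − 1.960) + Φ(−δ − 1.960) = Φ(0.016) + Φ(-3.936) = 0.5063 + 0.0000 = 0.5063.
Type II error: β = 1 − power = 1 − 0.5063 = 0.4937.

β ≈ 0.494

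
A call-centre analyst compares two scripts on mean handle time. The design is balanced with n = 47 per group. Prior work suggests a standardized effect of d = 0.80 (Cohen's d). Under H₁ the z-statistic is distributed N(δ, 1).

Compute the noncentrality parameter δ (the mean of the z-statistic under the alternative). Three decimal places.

δ ≈ 3.878

The noncentrality parameter scales effect size by the design's sample-size factor: δ = d·√(n/2) = 0.80 × √(47/2) = 3.8781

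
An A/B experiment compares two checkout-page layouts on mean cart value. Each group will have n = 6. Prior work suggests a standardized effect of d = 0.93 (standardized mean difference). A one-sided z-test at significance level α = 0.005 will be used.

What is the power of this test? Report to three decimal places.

Power ≈ 0.167

Noncentrality parameter: δ = d·√(n/2) = 0.93 × √(6/2) = 1.6108
One-sided α = 0.005 → critical value z_{0.005} = 2.576.
Power = Φ(δ − 2.576) = Φ(-0.965) = 0.1673.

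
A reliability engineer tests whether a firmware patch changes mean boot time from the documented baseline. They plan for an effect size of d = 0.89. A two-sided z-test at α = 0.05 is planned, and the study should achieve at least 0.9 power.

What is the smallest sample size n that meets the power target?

n = 14

For power 0.9 need Φ(δ − z_{0.025}) = 0.9, so δ = z_{0.025} + z_{0.10} = 1.960 + 1.282 = 3.242.
(Ignoring the negligible lower-tail rejection probability gives the usual closed-form inversion.)
δ = d·√n ⇒ n = (δ/d)² = (3.242 / 0.89)² = 13.27.
Round up to the next whole unit.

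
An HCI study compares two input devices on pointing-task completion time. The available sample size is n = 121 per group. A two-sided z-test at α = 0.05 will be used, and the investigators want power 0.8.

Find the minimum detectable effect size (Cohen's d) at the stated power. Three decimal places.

d ≈ 0.360

Need Φ(δ − 1.960) = 0.8, so δ = 1.960 + 0.842 = 2.802.
(The second rejection-region term Φ(−δ − z_{α/2}) is negligible and dropped.)
δ = d·√(n/2) ⇒ d = δ/√(n/2) = 2.802/√(121/2) = 0.3602.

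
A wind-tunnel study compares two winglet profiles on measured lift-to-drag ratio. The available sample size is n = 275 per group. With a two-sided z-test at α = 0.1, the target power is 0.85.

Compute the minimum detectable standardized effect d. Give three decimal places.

Need Φ(δ − 1.645) = 0.85, so δ = 1.645 + 1.036 = 2.681.
(The second rejection-region term Φ(−δ − z_{α/2}) is negligible and dropped.)
δ = d·√(n/2) ⇒ d = δ/√(n/2) = 2.681/√(275/2) = 0.2287.

d ≈ 0.229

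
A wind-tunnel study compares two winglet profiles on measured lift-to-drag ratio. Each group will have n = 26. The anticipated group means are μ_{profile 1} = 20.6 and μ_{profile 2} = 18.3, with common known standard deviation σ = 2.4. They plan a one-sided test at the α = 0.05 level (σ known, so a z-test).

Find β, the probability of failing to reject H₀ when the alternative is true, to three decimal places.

Standardized effect: d = |μ_{profile 1} − μ_{profile 2}| / σ = |20.6 − 18.3| / 2.4 = 0.9583
Noncentrality parameter: δ = d·√(n/2) = 0.9583 × √(26/2) = 3.4553
Critical value for a one-sided test at α = 0.05: z_α = 1.645.
Power = Φ(δ − 1.645) = Φ(1.810) = 0.9649.
Type II error: β = 1 − power = 1 − 0.9649 = 0.0351.

β ≈ 0.035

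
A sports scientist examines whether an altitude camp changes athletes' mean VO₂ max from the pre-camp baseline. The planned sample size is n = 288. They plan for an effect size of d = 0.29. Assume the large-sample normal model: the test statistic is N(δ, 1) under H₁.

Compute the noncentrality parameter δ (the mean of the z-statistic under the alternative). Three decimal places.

The noncentrality parameter scales effect size by the design's sample-size factor: δ = d·√n = 0.29 × √288 = 4.9215

δ ≈ 4.921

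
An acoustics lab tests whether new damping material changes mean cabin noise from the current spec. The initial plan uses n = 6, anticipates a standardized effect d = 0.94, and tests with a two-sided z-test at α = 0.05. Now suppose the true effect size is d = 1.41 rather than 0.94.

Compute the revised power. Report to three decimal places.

Power ≈ 0.932

With d = 1.41: δ = d·√n = 1.41 × √6 = 3.4538. Critical value z_{0.025} = 1.960.
Revised power = Φ(δ − 1.960) + Φ(−δ − 1.960) = Φ(1.494) + Φ(-5.414) = 0.9324 + 0.0000 = 0.9324.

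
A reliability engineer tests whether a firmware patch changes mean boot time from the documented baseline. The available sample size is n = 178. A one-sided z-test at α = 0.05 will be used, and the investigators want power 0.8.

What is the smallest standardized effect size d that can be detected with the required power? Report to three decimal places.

d ≈ 0.186

Required noncentrality: δ = z_{0.05} + z_{0.20} = 1.645 + 0.842 = 2.486.
δ = d·√n ⇒ d = δ/√n = 2.486/√178 = 0.1864.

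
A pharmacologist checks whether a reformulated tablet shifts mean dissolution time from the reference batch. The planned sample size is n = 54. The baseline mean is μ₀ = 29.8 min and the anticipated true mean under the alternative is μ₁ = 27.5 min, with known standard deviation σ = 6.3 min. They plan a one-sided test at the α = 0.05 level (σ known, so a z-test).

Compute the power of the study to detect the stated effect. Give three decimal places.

Standardized effect: d = |μ₁ − μ₀| / σ = |27.5 − 29.8| / 6.3 = 0.3651
Noncentrality parameter: λ = d·√n = 0.3651 × √54 = 2.6828
One-sided α = 0.05 → critical value z_{0.05} = 1.645.
Power = P(Z > 1.645 − λ) = Φ(1.038) = 0.8503.

Power ≈ 0.850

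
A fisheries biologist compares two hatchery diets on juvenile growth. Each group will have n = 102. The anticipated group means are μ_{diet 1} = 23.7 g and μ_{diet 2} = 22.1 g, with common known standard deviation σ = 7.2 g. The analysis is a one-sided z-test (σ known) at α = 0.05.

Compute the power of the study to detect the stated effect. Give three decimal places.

Power ≈ 0.477

Standardized effect: d = |μ_{diet 1} − μ_{diet 2}| / σ = |23.7 − 22.1| / 7.2 = 0.2222
Noncentrality parameter: δ = d·√(n/2) = 0.2222 × √(102/2) = 1.5870
Critical value for a one-sided test at α = 0.05: z_α = 1.645.
Power = Φ(δ − 1.645) = Φ(-0.058) = 0.4769.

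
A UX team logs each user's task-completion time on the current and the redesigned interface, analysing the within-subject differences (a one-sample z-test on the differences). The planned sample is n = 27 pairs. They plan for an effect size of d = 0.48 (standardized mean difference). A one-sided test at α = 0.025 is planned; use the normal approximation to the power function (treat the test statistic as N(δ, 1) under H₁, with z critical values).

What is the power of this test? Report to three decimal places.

Noncentrality parameter: δ = d·√n = 0.48 × √27 = 2.4942
One-sided α = 0.025 → critical value z_{0.025} = 1.960.
Power = Φ(δ − 1.960) = Φ(0.534) = 0.7034.

Power ≈ 0.703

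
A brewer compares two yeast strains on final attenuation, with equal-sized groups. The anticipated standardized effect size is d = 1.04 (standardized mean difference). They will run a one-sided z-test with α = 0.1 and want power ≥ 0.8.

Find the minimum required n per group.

For power 0.8 need Φ(δ − z_{0.1}) = 0.8, so δ = z_{0.1} + z_{0.20} = 1.282 + 0.842 = 2.123.
δ = d·√(n/2) ⇒ n = 2(δ/d)² = 2 × (2.123 / 1.04)² = 8.34.
Round up to the next whole unit.

n = 9 per group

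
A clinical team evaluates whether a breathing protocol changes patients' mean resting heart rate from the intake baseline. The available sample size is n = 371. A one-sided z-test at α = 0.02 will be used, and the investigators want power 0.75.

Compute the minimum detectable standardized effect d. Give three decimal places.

Need Φ(δ − 2.054) = 0.75, so δ = 2.054 + 0.674 = 2.728.
δ = d·√n ⇒ d = δ/√n = 2.728/√371 = 0.1416.

d ≈ 0.142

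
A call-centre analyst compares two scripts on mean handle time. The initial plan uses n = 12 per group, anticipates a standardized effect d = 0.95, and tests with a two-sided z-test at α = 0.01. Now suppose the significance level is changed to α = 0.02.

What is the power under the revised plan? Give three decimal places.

Power ≈ 0.500

δ = d·√(n/2) = 0.95 × √(12/2) = 2.3270 (unchanged). New critical value: z_{0.01} = 2.326.
Revised power = Φ(δ − 2.326) + Φ(−δ − 2.326) = Φ(0.001) + Φ(-4.653) = 0.5003 + 0.0000 = 0.5003.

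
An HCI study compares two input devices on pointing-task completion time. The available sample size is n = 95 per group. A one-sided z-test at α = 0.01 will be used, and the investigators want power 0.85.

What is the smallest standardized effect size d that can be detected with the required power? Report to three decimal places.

d ≈ 0.488

Required noncentrality: δ = z_{0.01} + z_{0.15} = 2.326 + 1.036 = 3.363.
δ = d·√(n/2) ⇒ d = δ/√(n/2) = 3.363/√(95/2) = 0.4879.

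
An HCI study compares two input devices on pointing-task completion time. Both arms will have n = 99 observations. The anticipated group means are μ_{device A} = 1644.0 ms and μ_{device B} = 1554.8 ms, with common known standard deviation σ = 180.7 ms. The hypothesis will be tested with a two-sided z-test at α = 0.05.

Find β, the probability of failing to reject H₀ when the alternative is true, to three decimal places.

Standardized effect: d = |μ_{device A} − μ_{device B}| / σ = |1644.0 − 1554.8| / 180.7 = 0.4936
Noncentrality parameter: δ = d·√(n/2) = 0.4936 × √(99/2) = 3.4730
Two-sided α = 0.05 → critical value z_{0.025} = 1.960.
Power = Φ(δ − 1.960) + Φ(−δ − 1.960) = Φ(1.513) + Φ(-5.433) = 0.9349 + 0.0000 = 0.9349.
Type II error: β = 1 − power = 1 − 0.9349 = 0.0651.

β ≈ 0.065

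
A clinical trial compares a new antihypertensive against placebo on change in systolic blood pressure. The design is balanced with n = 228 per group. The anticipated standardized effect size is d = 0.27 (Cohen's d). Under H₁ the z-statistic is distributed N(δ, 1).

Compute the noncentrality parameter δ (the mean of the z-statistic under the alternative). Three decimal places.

δ = d·√(n/2) = 0.27 × √(228/2) = 2.8828

δ ≈ 2.883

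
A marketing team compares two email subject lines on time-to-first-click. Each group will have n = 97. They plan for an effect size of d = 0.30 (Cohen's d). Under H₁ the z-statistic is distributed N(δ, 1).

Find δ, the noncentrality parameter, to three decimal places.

δ = d·√(n/2) = 0.30 × √(97/2) = 2.0893

δ ≈ 2.089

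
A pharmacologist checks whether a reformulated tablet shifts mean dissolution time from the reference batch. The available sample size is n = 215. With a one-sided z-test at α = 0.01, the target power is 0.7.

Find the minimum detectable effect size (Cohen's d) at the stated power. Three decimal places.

Need Φ(δ − 2.326) = 0.7, so δ = 2.326 + 0.524 = 2.851.
δ = d·√n ⇒ d = δ/√n = 2.851/√215 = 0.1944.

d ≈ 0.194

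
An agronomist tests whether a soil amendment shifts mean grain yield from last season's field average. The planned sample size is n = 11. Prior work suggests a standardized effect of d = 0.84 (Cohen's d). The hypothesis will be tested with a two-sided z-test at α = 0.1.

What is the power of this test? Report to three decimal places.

Power ≈ 0.873

Noncentrality parameter: δ = d·√n = 0.84 × √11 = 2.7860
Two-sided α = 0.1 → critical value z_{0.05} = 1.645.
Power = Φ(δ − 1.645) + Φ(−δ − 1.645) = Φ(1.141) + Φ(-4.431) = 0.8731 + 0.0000 = 0.8731.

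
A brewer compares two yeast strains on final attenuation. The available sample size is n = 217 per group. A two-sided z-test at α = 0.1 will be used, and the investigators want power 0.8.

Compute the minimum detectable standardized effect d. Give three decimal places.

d ≈ 0.239

Required noncentrality: δ = z_{0.05} + z_{0.20} = 1.645 + 0.842 = 2.486.
(The second rejection-region term Φ(−δ − z_{α/2}) is negligible and dropped.)
δ = d·√(n/2) ⇒ d = δ/√(n/2) = 2.486/√(217/2) = 0.2387.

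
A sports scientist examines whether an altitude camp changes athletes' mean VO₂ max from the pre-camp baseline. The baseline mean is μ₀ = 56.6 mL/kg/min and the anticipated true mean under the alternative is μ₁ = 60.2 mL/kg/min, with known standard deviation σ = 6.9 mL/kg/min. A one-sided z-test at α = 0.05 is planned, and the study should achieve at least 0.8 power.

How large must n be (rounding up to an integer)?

Standardized effect: d = |μ₁ − μ₀| / σ = |60.2 − 56.6| / 6.9 = 0.5217
For power 0.8 need Φ(δ − z_{0.05}) = 0.8, so δ = z_{0.05} + z_{0.20} = 1.645 + 0.842 = 2.486.
δ = d·√n ⇒ n = (δ/d)² = (2.486 / 0.5217)² = 22.71.
Rounding up, n = 23.

n = 23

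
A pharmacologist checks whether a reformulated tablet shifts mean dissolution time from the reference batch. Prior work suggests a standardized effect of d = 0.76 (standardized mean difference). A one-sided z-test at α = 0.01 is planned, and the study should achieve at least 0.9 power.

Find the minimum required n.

n = 23

For power 0.9 need Φ(δ − z_{0.01}) = 0.9, so δ = z_{0.01} + z_{0.10} = 2.326 + 1.282 = 3.608.
δ = d·√n ⇒ n = (δ/d)² = (3.608 / 0.76)² = 22.54.
Rounding up, n = 23.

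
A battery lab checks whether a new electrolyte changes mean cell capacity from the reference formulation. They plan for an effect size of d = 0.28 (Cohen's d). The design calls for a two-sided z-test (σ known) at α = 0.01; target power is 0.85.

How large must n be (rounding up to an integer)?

For power 0.85 need Φ(δ − z_{0.005}) = 0.85, so δ = z_{0.005} + z_{0.15} = 2.576 + 1.036 = 3.612.
(The Φ(−δ − z_{α/2}) term is vanishingly small for δ > 0 and is dropped in the standard sample-size formula.)
δ = d·√n ⇒ n = (δ/d)² = (3.612 / 0.28)² = 166.43.
Rounding up, n = 167.

n = 167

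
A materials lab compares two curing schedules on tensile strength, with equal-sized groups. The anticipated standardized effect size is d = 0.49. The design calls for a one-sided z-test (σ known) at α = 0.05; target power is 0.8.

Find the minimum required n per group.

For power 0.8 need Φ(δ − z_{0.05}) = 0.8, so δ = z_{0.05} + z_{0.20} = 1.645 + 0.842 = 2.486.
δ = d·√(n/2) ⇒ n = 2(δ/d)² = 2 × (2.486 / 0.49)² = 51.50.
Rounding up, n = 52 per group.

n = 52 per group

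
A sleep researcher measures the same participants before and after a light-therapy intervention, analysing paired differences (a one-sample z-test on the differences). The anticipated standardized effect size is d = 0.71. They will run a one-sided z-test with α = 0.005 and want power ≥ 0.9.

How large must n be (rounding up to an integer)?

n = 30

For power 0.9 need Φ(δ − z_{0.005}) = 0.9, so δ = z_{0.005} + z_{0.10} = 2.576 + 1.282 = 3.857.
δ = d·√n ⇒ n = (δ/d)² = (3.857 / 0.71)² = 29.52.
Rounding up, n = 30.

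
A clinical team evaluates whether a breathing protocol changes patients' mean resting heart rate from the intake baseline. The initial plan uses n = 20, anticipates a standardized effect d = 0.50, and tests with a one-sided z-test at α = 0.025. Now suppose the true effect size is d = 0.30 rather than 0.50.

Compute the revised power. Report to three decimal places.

With d = 0.30: δ = d·√n = 0.30 × √20 = 1.3416. Critical value z_{0.025} = 1.960.
Revised power = Φ(δ − 1.960) = Φ(-0.618) = 0.2682.

Power ≈ 0.268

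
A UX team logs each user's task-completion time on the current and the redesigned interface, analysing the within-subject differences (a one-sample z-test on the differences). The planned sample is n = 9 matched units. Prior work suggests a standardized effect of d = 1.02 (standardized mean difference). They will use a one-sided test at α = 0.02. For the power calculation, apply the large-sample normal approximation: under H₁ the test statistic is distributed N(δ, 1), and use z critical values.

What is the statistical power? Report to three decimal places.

Power ≈ 0.843

Noncentrality parameter: δ = d·√n = 1.02 × √9 = 3.0600
One-sided α = 0.02 → critical value z_{0.02} = 2.054.
Power = P(Z > 2.054 − δ) = Φ(1.006) = 0.8429.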